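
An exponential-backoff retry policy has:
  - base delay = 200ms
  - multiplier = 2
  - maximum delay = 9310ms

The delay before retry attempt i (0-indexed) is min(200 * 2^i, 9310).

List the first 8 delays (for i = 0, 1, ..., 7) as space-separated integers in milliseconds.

Computing each delay:
  i=0: min(200*2^0, 9310) = 200
  i=1: min(200*2^1, 9310) = 400
  i=2: min(200*2^2, 9310) = 800
  i=3: min(200*2^3, 9310) = 1600
  i=4: min(200*2^4, 9310) = 3200
  i=5: min(200*2^5, 9310) = 6400
  i=6: min(200*2^6, 9310) = 9310
  i=7: min(200*2^7, 9310) = 9310

Answer: 200 400 800 1600 3200 6400 9310 9310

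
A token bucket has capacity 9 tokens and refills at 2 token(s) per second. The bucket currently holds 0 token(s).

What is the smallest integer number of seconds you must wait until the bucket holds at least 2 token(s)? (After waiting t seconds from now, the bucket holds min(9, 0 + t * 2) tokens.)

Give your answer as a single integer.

Answer: 1

Derivation:
Need 0 + t * 2 >= 2, so t >= 2/2.
Smallest integer t = ceil(2/2) = 1.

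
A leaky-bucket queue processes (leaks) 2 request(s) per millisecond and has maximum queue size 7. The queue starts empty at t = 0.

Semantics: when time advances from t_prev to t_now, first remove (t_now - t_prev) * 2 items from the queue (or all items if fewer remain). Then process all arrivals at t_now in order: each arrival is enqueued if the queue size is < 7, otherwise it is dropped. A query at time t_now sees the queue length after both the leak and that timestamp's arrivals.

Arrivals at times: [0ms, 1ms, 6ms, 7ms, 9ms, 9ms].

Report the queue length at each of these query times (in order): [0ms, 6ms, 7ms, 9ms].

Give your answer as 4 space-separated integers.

Queue lengths at query times:
  query t=0ms: backlog = 1
  query t=6ms: backlog = 1
  query t=7ms: backlog = 1
  query t=9ms: backlog = 2

Answer: 1 1 1 2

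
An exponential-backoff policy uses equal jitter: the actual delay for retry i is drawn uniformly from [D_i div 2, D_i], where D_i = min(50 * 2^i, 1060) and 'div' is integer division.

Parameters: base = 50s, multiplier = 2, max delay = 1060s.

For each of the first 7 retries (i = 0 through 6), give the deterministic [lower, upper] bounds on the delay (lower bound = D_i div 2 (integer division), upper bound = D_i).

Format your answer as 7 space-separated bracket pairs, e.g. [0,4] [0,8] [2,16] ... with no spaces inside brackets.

Answer: [25,50] [50,100] [100,200] [200,400] [400,800] [530,1060] [530,1060]

Derivation:
Computing bounds per retry:
  i=0: D_i=min(50*2^0,1060)=50, bounds=[25,50]
  i=1: D_i=min(50*2^1,1060)=100, bounds=[50,100]
  i=2: D_i=min(50*2^2,1060)=200, bounds=[100,200]
  i=3: D_i=min(50*2^3,1060)=400, bounds=[200,400]
  i=4: D_i=min(50*2^4,1060)=800, bounds=[400,800]
  i=5: D_i=min(50*2^5,1060)=1060, bounds=[530,1060]
  i=6: D_i=min(50*2^6,1060)=1060, bounds=[530,1060]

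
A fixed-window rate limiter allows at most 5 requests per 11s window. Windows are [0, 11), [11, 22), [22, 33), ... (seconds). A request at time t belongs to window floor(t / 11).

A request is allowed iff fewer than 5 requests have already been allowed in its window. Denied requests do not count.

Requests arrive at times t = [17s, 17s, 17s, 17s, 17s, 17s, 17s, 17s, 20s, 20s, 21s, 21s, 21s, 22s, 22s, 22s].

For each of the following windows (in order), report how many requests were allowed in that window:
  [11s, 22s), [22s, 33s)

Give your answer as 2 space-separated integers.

Processing requests:
  req#1 t=17s (window 1): ALLOW
  req#2 t=17s (window 1): ALLOW
  req#3 t=17s (window 1): ALLOW
  req#4 t=17s (window 1): ALLOW
  req#5 t=17s (window 1): ALLOW
  req#6 t=17s (window 1): DENY
  req#7 t=17s (window 1): DENY
  req#8 t=17s (window 1): DENY
  req#9 t=20s (window 1): DENY
  req#10 t=20s (window 1): DENY
  req#11 t=21s (window 1): DENY
  req#12 t=21s (window 1): DENY
  req#13 t=21s (window 1): DENY
  req#14 t=22s (window 2): ALLOW
  req#15 t=22s (window 2): ALLOW
  req#16 t=22s (window 2): ALLOW

Allowed counts by window: 5 3

Answer: 5 3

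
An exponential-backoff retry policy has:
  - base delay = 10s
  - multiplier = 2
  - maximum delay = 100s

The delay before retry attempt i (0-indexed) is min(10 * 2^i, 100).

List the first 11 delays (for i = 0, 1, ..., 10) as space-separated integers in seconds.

Answer: 10 20 40 80 100 100 100 100 100 100 100

Derivation:
Computing each delay:
  i=0: min(10*2^0, 100) = 10
  i=1: min(10*2^1, 100) = 20
  i=2: min(10*2^2, 100) = 40
  i=3: min(10*2^3, 100) = 80
  i=4: min(10*2^4, 100) = 100
  i=5: min(10*2^5, 100) = 100
  i=6: min(10*2^6, 100) = 100
  i=7: min(10*2^7, 100) = 100
  i=8: min(10*2^8, 100) = 100
  i=9: min(10*2^9, 100) = 100
  i=10: min(10*2^10, 100) = 100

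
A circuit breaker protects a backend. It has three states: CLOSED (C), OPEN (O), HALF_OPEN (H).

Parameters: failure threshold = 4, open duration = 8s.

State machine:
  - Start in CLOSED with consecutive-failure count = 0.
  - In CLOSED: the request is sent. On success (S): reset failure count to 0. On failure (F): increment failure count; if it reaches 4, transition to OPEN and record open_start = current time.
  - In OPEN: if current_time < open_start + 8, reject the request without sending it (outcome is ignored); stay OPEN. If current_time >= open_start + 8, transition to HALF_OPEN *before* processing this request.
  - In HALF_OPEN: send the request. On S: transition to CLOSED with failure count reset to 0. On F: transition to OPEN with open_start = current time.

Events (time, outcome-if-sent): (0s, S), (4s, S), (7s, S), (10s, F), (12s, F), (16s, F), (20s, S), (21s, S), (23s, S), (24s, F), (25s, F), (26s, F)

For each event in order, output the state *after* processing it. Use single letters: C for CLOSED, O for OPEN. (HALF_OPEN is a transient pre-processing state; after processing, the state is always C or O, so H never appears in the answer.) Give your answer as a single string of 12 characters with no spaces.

Answer: CCCCCCCCCCCC

Derivation:
State after each event:
  event#1 t=0s outcome=S: state=CLOSED
  event#2 t=4s outcome=S: state=CLOSED
  event#3 t=7s outcome=S: state=CLOSED
  event#4 t=10s outcome=F: state=CLOSED
  event#5 t=12s outcome=F: state=CLOSED
  event#6 t=16s outcome=F: state=CLOSED
  event#7 t=20s outcome=S: state=CLOSED
  event#8 t=21s outcome=S: state=CLOSED
  event#9 t=23s outcome=S: state=CLOSED
  event#10 t=24s outcome=F: state=CLOSED
  event#11 t=25s outcome=F: state=CLOSED
  event#12 t=26s outcome=F: state=CLOSED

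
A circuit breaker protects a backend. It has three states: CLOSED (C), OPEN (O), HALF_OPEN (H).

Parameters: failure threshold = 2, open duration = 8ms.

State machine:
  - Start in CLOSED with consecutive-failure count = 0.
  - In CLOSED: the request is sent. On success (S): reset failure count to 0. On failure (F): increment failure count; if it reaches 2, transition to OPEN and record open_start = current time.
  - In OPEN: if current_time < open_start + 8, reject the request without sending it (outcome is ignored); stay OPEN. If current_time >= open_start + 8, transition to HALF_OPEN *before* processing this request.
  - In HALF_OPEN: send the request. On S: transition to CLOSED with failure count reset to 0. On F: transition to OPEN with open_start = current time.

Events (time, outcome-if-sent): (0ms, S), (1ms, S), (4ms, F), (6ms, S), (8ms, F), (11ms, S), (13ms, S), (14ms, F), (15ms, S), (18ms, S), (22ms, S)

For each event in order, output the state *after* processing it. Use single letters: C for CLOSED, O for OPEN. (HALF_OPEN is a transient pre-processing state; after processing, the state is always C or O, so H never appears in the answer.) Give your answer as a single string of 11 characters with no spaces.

State after each event:
  event#1 t=0ms outcome=S: state=CLOSED
  event#2 t=1ms outcome=S: state=CLOSED
  event#3 t=4ms outcome=F: state=CLOSED
  event#4 t=6ms outcome=S: state=CLOSED
  event#5 t=8ms outcome=F: state=CLOSED
  event#6 t=11ms outcome=S: state=CLOSED
  event#7 t=13ms outcome=S: state=CLOSED
  event#8 t=14ms outcome=F: state=CLOSED
  event#9 t=15ms outcome=S: state=CLOSED
  event#10 t=18ms outcome=S: state=CLOSED
  event#11 t=22ms outcome=S: state=CLOSED

Answer: CCCCCCCCCCC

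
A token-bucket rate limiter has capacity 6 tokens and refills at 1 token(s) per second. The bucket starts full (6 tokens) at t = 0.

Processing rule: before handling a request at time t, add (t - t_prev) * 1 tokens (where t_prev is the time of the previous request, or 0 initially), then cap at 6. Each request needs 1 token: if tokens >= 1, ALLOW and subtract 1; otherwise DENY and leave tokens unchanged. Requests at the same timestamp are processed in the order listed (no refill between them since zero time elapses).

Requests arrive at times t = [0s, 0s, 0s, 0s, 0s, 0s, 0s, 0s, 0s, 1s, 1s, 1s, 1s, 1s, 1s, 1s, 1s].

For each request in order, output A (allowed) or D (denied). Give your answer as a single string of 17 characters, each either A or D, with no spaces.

Answer: AAAAAADDDADDDDDDD

Derivation:
Simulating step by step:
  req#1 t=0s: ALLOW
  req#2 t=0s: ALLOW
  req#3 t=0s: ALLOW
  req#4 t=0s: ALLOW
  req#5 t=0s: ALLOW
  req#6 t=0s: ALLOW
  req#7 t=0s: DENY
  req#8 t=0s: DENY
  req#9 t=0s: DENY
  req#10 t=1s: ALLOW
  req#11 t=1s: DENY
  req#12 t=1s: DENY
  req#13 t=1s: DENY
  req#14 t=1s: DENY
  req#15 t=1s: DENY
  req#16 t=1s: DENY
  req#17 t=1s: DENY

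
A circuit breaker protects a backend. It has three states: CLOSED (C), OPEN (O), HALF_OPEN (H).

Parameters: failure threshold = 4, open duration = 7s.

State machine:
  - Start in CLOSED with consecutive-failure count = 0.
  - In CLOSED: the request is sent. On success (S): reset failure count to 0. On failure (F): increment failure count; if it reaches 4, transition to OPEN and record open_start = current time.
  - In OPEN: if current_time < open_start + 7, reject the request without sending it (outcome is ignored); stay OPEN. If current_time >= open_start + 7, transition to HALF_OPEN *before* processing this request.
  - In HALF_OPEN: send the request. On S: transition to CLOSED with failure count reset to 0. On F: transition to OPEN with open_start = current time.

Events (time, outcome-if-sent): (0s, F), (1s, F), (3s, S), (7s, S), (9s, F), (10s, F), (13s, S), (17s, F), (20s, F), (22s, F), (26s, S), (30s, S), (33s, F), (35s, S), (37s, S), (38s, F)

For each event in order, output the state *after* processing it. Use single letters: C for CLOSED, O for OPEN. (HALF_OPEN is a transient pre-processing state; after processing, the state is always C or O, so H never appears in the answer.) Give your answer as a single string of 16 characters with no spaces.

State after each event:
  event#1 t=0s outcome=F: state=CLOSED
  event#2 t=1s outcome=F: state=CLOSED
  event#3 t=3s outcome=S: state=CLOSED
  event#4 t=7s outcome=S: state=CLOSED
  event#5 t=9s outcome=F: state=CLOSED
  event#6 t=10s outcome=F: state=CLOSED
  event#7 t=13s outcome=S: state=CLOSED
  event#8 t=17s outcome=F: state=CLOSED
  event#9 t=20s outcome=F: state=CLOSED
  event#10 t=22s outcome=F: state=CLOSED
  event#11 t=26s outcome=S: state=CLOSED
  event#12 t=30s outcome=S: state=CLOSED
  event#13 t=33s outcome=F: state=CLOSED
  event#14 t=35s outcome=S: state=CLOSED
  event#15 t=37s outcome=S: state=CLOSED
  event#16 t=38s outcome=F: state=CLOSED

Answer: CCCCCCCCCCCCCCCC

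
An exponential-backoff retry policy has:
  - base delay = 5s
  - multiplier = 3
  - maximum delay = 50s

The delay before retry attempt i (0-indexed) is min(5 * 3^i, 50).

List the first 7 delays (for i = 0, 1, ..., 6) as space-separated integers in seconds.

Answer: 5 15 45 50 50 50 50

Derivation:
Computing each delay:
  i=0: min(5*3^0, 50) = 5
  i=1: min(5*3^1, 50) = 15
  i=2: min(5*3^2, 50) = 45
  i=3: min(5*3^3, 50) = 50
  i=4: min(5*3^4, 50) = 50
  i=5: min(5*3^5, 50) = 50
  i=6: min(5*3^6, 50) = 50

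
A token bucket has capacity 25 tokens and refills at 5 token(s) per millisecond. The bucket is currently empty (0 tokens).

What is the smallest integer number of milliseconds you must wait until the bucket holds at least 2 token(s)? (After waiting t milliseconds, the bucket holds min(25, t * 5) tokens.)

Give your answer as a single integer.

Need t * 5 >= 2, so t >= 2/5.
Smallest integer t = ceil(2/5) = 1.

Answer: 1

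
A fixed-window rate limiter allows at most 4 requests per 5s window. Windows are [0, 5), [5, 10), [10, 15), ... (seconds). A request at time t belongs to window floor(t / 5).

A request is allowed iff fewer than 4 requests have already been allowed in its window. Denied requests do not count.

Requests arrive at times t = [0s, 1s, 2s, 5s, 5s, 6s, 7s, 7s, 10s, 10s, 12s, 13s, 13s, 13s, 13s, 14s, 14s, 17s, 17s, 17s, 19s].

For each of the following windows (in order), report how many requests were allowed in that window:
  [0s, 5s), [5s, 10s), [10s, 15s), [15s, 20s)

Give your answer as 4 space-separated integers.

Processing requests:
  req#1 t=0s (window 0): ALLOW
  req#2 t=1s (window 0): ALLOW
  req#3 t=2s (window 0): ALLOW
  req#4 t=5s (window 1): ALLOW
  req#5 t=5s (window 1): ALLOW
  req#6 t=6s (window 1): ALLOW
  req#7 t=7s (window 1): ALLOW
  req#8 t=7s (window 1): DENY
  req#9 t=10s (window 2): ALLOW
  req#10 t=10s (window 2): ALLOW
  req#11 t=12s (window 2): ALLOW
  req#12 t=13s (window 2): ALLOW
  req#13 t=13s (window 2): DENY
  req#14 t=13s (window 2): DENY
  req#15 t=13s (window 2): DENY
  req#16 t=14s (window 2): DENY
  req#17 t=14s (window 2): DENY
  req#18 t=17s (window 3): ALLOW
  req#19 t=17s (window 3): ALLOW
  req#20 t=17s (window 3): ALLOW
  req#21 t=19s (window 3): ALLOW

Allowed counts by window: 3 4 4 4

Answer: 3 4 4 4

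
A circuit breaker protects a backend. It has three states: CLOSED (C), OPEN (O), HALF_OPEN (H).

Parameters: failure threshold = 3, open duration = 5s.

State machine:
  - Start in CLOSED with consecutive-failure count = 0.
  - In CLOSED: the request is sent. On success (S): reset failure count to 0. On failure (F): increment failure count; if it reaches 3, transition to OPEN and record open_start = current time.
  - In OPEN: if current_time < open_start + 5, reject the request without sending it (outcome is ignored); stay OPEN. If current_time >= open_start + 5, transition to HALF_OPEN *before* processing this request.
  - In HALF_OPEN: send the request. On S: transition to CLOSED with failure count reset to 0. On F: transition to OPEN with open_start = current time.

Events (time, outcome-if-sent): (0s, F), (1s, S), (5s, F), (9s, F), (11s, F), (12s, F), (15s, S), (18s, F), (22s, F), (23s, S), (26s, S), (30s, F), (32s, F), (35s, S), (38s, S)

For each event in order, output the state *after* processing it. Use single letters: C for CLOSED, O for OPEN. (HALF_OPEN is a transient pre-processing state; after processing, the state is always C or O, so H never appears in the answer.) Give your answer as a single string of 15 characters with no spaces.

Answer: CCCCOOOOOCCCCCC

Derivation:
State after each event:
  event#1 t=0s outcome=F: state=CLOSED
  event#2 t=1s outcome=S: state=CLOSED
  event#3 t=5s outcome=F: state=CLOSED
  event#4 t=9s outcome=F: state=CLOSED
  event#5 t=11s outcome=F: state=OPEN
  event#6 t=12s outcome=F: state=OPEN
  event#7 t=15s outcome=S: state=OPEN
  event#8 t=18s outcome=F: state=OPEN
  event#9 t=22s outcome=F: state=OPEN
  event#10 t=23s outcome=S: state=CLOSED
  event#11 t=26s outcome=S: state=CLOSED
  event#12 t=30s outcome=F: state=CLOSED
  event#13 t=32s outcome=F: state=CLOSED
  event#14 t=35s outcome=S: state=CLOSED
  event#15 t=38s outcome=S: state=CLOSED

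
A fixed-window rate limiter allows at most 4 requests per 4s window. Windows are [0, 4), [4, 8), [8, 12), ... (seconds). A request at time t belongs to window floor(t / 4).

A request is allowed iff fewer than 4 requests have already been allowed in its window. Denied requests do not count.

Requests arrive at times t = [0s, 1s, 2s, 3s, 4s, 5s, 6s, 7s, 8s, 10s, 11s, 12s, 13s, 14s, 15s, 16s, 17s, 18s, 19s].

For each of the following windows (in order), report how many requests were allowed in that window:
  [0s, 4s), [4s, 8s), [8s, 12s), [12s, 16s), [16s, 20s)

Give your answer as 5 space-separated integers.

Answer: 4 4 3 4 4

Derivation:
Processing requests:
  req#1 t=0s (window 0): ALLOW
  req#2 t=1s (window 0): ALLOW
  req#3 t=2s (window 0): ALLOW
  req#4 t=3s (window 0): ALLOW
  req#5 t=4s (window 1): ALLOW
  req#6 t=5s (window 1): ALLOW
  req#7 t=6s (window 1): ALLOW
  req#8 t=7s (window 1): ALLOW
  req#9 t=8s (window 2): ALLOW
  req#10 t=10s (window 2): ALLOW
  req#11 t=11s (window 2): ALLOW
  req#12 t=12s (window 3): ALLOW
  req#13 t=13s (window 3): ALLOW
  req#14 t=14s (window 3): ALLOW
  req#15 t=15s (window 3): ALLOW
  req#16 t=16s (window 4): ALLOW
  req#17 t=17s (window 4): ALLOW
  req#18 t=18s (window 4): ALLOW
  req#19 t=19s (window 4): ALLOW

Allowed counts by window: 4 4 3 4 4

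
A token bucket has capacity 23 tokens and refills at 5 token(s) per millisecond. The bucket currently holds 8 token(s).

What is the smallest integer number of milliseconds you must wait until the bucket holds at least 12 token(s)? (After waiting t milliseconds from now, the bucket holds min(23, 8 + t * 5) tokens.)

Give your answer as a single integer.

Answer: 1

Derivation:
Need 8 + t * 5 >= 12, so t >= 4/5.
Smallest integer t = ceil(4/5) = 1.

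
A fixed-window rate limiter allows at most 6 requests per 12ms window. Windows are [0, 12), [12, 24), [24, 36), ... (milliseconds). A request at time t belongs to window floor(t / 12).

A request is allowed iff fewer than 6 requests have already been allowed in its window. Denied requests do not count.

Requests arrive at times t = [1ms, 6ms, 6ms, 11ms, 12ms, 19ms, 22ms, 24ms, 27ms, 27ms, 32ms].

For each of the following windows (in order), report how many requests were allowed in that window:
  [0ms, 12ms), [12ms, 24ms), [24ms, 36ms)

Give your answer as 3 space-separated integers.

Answer: 4 3 4

Derivation:
Processing requests:
  req#1 t=1ms (window 0): ALLOW
  req#2 t=6ms (window 0): ALLOW
  req#3 t=6ms (window 0): ALLOW
  req#4 t=11ms (window 0): ALLOW
  req#5 t=12ms (window 1): ALLOW
  req#6 t=19ms (window 1): ALLOW
  req#7 t=22ms (window 1): ALLOW
  req#8 t=24ms (window 2): ALLOW
  req#9 t=27ms (window 2): ALLOW
  req#10 t=27ms (window 2): ALLOW
  req#11 t=32ms (window 2): ALLOW

Allowed counts by window: 4 3 4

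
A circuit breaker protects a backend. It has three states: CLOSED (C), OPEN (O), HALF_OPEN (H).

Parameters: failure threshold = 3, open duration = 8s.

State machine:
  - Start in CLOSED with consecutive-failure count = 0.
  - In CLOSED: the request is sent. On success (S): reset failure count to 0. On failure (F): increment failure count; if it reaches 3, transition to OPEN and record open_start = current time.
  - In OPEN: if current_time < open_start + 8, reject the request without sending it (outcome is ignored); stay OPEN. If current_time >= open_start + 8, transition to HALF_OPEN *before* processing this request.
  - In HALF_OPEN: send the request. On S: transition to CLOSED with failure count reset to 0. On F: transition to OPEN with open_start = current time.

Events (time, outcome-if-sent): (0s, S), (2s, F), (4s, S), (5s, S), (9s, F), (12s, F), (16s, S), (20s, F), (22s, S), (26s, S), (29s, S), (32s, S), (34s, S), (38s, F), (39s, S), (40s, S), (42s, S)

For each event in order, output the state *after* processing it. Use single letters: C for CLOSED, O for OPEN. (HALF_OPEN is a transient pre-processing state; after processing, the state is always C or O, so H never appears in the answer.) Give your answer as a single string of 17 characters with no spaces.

Answer: CCCCCCCCCCCCCCCCC

Derivation:
State after each event:
  event#1 t=0s outcome=S: state=CLOSED
  event#2 t=2s outcome=F: state=CLOSED
  event#3 t=4s outcome=S: state=CLOSED
  event#4 t=5s outcome=S: state=CLOSED
  event#5 t=9s outcome=F: state=CLOSED
  event#6 t=12s outcome=F: state=CLOSED
  event#7 t=16s outcome=S: state=CLOSED
  event#8 t=20s outcome=F: state=CLOSED
  event#9 t=22s outcome=S: state=CLOSED
  event#10 t=26s outcome=S: state=CLOSED
  event#11 t=29s outcome=S: state=CLOSED
  event#12 t=32s outcome=S: state=CLOSED
  event#13 t=34s outcome=S: state=CLOSED
  event#14 t=38s outcome=F: state=CLOSED
  event#15 t=39s outcome=S: state=CLOSED
  event#16 t=40s outcome=S: state=CLOSED
  event#17 t=42s outcome=S: state=CLOSED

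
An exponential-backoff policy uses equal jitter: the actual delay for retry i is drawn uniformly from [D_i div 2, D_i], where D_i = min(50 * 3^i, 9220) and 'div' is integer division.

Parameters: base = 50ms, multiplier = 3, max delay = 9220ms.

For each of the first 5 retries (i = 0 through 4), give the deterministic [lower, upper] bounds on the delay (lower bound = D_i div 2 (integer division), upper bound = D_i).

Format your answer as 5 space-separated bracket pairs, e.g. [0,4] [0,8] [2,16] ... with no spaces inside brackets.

Computing bounds per retry:
  i=0: D_i=min(50*3^0,9220)=50, bounds=[25,50]
  i=1: D_i=min(50*3^1,9220)=150, bounds=[75,150]
  i=2: D_i=min(50*3^2,9220)=450, bounds=[225,450]
  i=3: D_i=min(50*3^3,9220)=1350, bounds=[675,1350]
  i=4: D_i=min(50*3^4,9220)=4050, bounds=[2025,4050]

Answer: [25,50] [75,150] [225,450] [675,1350] [2025,4050]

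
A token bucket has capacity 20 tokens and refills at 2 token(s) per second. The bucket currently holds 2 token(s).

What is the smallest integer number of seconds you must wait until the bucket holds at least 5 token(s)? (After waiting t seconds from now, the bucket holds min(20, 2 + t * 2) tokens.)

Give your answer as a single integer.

Answer: 2

Derivation:
Need 2 + t * 2 >= 5, so t >= 3/2.
Smallest integer t = ceil(3/2) = 2.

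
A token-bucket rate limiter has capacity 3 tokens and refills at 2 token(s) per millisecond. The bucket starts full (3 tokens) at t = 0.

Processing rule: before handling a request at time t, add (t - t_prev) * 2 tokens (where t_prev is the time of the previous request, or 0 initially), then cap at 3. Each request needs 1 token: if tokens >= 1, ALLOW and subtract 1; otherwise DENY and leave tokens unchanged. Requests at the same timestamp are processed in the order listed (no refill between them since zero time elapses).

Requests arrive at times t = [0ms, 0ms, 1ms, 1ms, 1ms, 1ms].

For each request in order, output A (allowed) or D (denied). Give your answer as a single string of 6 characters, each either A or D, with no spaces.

Answer: AAAAAD

Derivation:
Simulating step by step:
  req#1 t=0ms: ALLOW
  req#2 t=0ms: ALLOW
  req#3 t=1ms: ALLOW
  req#4 t=1ms: ALLOW
  req#5 t=1ms: ALLOW
  req#6 t=1ms: DENY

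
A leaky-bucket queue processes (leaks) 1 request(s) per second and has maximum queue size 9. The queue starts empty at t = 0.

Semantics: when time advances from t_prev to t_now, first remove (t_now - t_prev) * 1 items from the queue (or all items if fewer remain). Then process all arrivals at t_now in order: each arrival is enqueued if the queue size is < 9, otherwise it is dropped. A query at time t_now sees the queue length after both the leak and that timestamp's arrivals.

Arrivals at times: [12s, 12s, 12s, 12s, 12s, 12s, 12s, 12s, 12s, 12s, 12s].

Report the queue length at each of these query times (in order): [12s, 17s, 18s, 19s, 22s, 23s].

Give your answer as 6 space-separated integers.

Answer: 9 4 3 2 0 0

Derivation:
Queue lengths at query times:
  query t=12s: backlog = 9
  query t=17s: backlog = 4
  query t=18s: backlog = 3
  query t=19s: backlog = 2
  query t=22s: backlog = 0
  query t=23s: backlog = 0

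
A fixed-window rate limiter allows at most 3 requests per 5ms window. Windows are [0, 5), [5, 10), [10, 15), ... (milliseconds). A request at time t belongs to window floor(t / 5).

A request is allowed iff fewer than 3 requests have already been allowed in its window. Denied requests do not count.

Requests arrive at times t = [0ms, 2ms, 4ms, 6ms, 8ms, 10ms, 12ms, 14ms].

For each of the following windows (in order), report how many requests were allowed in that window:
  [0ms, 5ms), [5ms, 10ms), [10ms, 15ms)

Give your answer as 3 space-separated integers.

Processing requests:
  req#1 t=0ms (window 0): ALLOW
  req#2 t=2ms (window 0): ALLOW
  req#3 t=4ms (window 0): ALLOW
  req#4 t=6ms (window 1): ALLOW
  req#5 t=8ms (window 1): ALLOW
  req#6 t=10ms (window 2): ALLOW
  req#7 t=12ms (window 2): ALLOW
  req#8 t=14ms (window 2): ALLOW

Allowed counts by window: 3 2 3

Answer: 3 2 3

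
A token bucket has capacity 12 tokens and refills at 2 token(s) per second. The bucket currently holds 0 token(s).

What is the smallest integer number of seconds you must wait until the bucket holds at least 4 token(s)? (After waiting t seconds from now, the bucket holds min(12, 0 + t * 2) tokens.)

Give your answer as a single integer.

Answer: 2

Derivation:
Need 0 + t * 2 >= 4, so t >= 4/2.
Smallest integer t = ceil(4/2) = 2.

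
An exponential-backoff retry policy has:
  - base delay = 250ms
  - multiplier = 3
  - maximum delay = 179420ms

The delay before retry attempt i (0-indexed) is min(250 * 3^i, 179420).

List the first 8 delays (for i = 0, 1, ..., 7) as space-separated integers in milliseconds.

Computing each delay:
  i=0: min(250*3^0, 179420) = 250
  i=1: min(250*3^1, 179420) = 750
  i=2: min(250*3^2, 179420) = 2250
  i=3: min(250*3^3, 179420) = 6750
  i=4: min(250*3^4, 179420) = 20250
  i=5: min(250*3^5, 179420) = 60750
  i=6: min(250*3^6, 179420) = 179420
  i=7: min(250*3^7, 179420) = 179420

Answer: 250 750 2250 6750 20250 60750 179420 179420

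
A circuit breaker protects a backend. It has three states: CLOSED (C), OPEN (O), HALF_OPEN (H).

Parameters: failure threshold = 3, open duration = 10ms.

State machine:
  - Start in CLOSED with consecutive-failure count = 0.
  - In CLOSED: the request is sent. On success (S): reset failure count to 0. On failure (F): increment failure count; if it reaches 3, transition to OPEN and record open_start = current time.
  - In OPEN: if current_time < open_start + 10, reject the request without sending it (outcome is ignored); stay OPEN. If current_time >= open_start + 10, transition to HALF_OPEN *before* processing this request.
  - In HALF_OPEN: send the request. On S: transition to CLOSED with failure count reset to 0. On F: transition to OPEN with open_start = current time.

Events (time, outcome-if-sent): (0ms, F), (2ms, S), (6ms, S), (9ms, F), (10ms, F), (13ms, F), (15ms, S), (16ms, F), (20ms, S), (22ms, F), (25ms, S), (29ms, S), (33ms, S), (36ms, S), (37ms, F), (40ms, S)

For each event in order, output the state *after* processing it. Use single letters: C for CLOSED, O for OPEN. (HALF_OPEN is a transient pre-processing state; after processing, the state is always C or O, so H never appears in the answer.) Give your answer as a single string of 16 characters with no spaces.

Answer: CCCCCOOOOOCCCCCC

Derivation:
State after each event:
  event#1 t=0ms outcome=F: state=CLOSED
  event#2 t=2ms outcome=S: state=CLOSED
  event#3 t=6ms outcome=S: state=CLOSED
  event#4 t=9ms outcome=F: state=CLOSED
  event#5 t=10ms outcome=F: state=CLOSED
  event#6 t=13ms outcome=F: state=OPEN
  event#7 t=15ms outcome=S: state=OPEN
  event#8 t=16ms outcome=F: state=OPEN
  event#9 t=20ms outcome=S: state=OPEN
  event#10 t=22ms outcome=F: state=OPEN
  event#11 t=25ms outcome=S: state=CLOSED
  event#12 t=29ms outcome=S: state=CLOSED
  event#13 t=33ms outcome=S: state=CLOSED
  event#14 t=36ms outcome=S: state=CLOSED
  event#15 t=37ms outcome=F: state=CLOSED
  event#16 t=40ms outcome=S: state=CLOSED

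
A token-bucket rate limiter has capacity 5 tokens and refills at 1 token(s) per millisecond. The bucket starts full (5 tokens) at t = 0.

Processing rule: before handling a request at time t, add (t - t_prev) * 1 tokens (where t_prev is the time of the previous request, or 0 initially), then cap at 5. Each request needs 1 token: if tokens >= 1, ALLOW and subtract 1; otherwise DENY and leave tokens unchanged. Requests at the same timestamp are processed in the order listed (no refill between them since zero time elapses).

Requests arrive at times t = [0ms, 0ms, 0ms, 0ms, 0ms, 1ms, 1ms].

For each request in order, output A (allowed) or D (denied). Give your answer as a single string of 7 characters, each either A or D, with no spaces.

Simulating step by step:
  req#1 t=0ms: ALLOW
  req#2 t=0ms: ALLOW
  req#3 t=0ms: ALLOW
  req#4 t=0ms: ALLOW
  req#5 t=0ms: ALLOW
  req#6 t=1ms: ALLOW
  req#7 t=1ms: DENY

Answer: AAAAAAD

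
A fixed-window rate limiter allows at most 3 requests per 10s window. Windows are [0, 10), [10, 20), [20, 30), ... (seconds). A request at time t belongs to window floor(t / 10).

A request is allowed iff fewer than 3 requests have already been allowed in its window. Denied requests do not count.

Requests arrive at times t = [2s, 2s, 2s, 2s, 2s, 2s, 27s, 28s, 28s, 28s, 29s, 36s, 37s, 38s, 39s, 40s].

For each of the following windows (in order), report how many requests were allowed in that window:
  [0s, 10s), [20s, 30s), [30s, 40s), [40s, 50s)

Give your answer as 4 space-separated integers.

Processing requests:
  req#1 t=2s (window 0): ALLOW
  req#2 t=2s (window 0): ALLOW
  req#3 t=2s (window 0): ALLOW
  req#4 t=2s (window 0): DENY
  req#5 t=2s (window 0): DENY
  req#6 t=2s (window 0): DENY
  req#7 t=27s (window 2): ALLOW
  req#8 t=28s (window 2): ALLOW
  req#9 t=28s (window 2): ALLOW
  req#10 t=28s (window 2): DENY
  req#11 t=29s (window 2): DENY
  req#12 t=36s (window 3): ALLOW
  req#13 t=37s (window 3): ALLOW
  req#14 t=38s (window 3): ALLOW
  req#15 t=39s (window 3): DENY
  req#16 t=40s (window 4): ALLOW

Allowed counts by window: 3 3 3 1

Answer: 3 3 3 1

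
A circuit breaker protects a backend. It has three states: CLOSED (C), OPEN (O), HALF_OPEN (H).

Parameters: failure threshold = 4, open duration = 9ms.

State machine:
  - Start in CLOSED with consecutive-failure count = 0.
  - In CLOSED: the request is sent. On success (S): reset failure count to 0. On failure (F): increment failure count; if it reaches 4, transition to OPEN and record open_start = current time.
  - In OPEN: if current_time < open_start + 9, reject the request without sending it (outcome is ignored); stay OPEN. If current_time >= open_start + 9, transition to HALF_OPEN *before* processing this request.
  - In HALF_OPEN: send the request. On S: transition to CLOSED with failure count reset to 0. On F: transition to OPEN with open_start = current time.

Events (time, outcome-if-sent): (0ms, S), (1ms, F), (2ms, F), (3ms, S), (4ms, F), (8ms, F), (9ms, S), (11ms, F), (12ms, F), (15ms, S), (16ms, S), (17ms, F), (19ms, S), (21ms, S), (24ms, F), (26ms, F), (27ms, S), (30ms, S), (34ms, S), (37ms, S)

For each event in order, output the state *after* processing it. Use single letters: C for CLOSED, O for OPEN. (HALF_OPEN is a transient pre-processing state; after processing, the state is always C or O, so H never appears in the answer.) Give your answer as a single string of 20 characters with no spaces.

Answer: CCCCCCCCCCCCCCCCCCCC

Derivation:
State after each event:
  event#1 t=0ms outcome=S: state=CLOSED
  event#2 t=1ms outcome=F: state=CLOSED
  event#3 t=2ms outcome=F: state=CLOSED
  event#4 t=3ms outcome=S: state=CLOSED
  event#5 t=4ms outcome=F: state=CLOSED
  event#6 t=8ms outcome=F: state=CLOSED
  event#7 t=9ms outcome=S: state=CLOSED
  event#8 t=11ms outcome=F: state=CLOSED
  event#9 t=12ms outcome=F: state=CLOSED
  event#10 t=15ms outcome=S: state=CLOSED
  event#11 t=16ms outcome=S: state=CLOSED
  event#12 t=17ms outcome=F: state=CLOSED
  event#13 t=19ms outcome=S: state=CLOSED
  event#14 t=21ms outcome=S: state=CLOSED
  event#15 t=24ms outcome=F: state=CLOSED
  event#16 t=26ms outcome=F: state=CLOSED
  event#17 t=27ms outcome=S: state=CLOSED
  event#18 t=30ms outcome=S: state=CLOSED
  event#19 t=34ms outcome=S: state=CLOSED
  event#20 t=37ms outcome=S: state=CLOSED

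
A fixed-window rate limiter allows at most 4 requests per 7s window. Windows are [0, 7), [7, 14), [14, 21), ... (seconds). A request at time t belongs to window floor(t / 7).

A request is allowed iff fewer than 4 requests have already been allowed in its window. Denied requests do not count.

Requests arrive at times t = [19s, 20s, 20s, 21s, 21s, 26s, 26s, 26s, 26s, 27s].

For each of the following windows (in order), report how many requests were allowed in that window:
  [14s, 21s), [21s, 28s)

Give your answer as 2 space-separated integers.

Processing requests:
  req#1 t=19s (window 2): ALLOW
  req#2 t=20s (window 2): ALLOW
  req#3 t=20s (window 2): ALLOW
  req#4 t=21s (window 3): ALLOW
  req#5 t=21s (window 3): ALLOW
  req#6 t=26s (window 3): ALLOW
  req#7 t=26s (window 3): ALLOW
  req#8 t=26s (window 3): DENY
  req#9 t=26s (window 3): DENY
  req#10 t=27s (window 3): DENY

Allowed counts by window: 3 4

Answer: 3 4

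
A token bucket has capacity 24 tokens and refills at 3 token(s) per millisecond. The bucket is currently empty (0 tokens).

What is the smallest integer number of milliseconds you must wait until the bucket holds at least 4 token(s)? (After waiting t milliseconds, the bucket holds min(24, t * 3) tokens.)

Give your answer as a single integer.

Answer: 2

Derivation:
Need t * 3 >= 4, so t >= 4/3.
Smallest integer t = ceil(4/3) = 2.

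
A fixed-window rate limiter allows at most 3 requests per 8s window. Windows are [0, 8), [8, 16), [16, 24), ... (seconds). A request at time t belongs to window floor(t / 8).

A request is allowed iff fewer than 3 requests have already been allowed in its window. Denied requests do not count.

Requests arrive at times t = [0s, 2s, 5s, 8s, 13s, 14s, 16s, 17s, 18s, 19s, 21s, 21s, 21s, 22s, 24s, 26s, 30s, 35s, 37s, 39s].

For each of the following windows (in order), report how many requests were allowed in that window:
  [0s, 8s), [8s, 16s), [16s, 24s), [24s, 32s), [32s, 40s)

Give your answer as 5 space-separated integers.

Answer: 3 3 3 3 3

Derivation:
Processing requests:
  req#1 t=0s (window 0): ALLOW
  req#2 t=2s (window 0): ALLOW
  req#3 t=5s (window 0): ALLOW
  req#4 t=8s (window 1): ALLOW
  req#5 t=13s (window 1): ALLOW
  req#6 t=14s (window 1): ALLOW
  req#7 t=16s (window 2): ALLOW
  req#8 t=17s (window 2): ALLOW
  req#9 t=18s (window 2): ALLOW
  req#10 t=19s (window 2): DENY
  req#11 t=21s (window 2): DENY
  req#12 t=21s (window 2): DENY
  req#13 t=21s (window 2): DENY
  req#14 t=22s (window 2): DENY
  req#15 t=24s (window 3): ALLOW
  req#16 t=26s (window 3): ALLOW
  req#17 t=30s (window 3): ALLOW
  req#18 t=35s (window 4): ALLOW
  req#19 t=37s (window 4): ALLOW
  req#20 t=39s (window 4): ALLOW

Allowed counts by window: 3 3 3 3 3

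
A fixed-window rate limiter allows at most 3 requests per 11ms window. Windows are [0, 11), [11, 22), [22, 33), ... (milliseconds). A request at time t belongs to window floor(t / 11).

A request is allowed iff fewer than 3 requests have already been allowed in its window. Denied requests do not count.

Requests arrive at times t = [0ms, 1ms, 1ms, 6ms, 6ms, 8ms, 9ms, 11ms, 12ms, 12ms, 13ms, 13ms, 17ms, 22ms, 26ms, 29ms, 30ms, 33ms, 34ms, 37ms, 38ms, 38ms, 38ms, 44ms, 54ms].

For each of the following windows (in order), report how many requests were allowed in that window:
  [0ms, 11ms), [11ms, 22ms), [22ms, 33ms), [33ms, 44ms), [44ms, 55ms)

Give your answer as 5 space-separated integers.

Answer: 3 3 3 3 2

Derivation:
Processing requests:
  req#1 t=0ms (window 0): ALLOW
  req#2 t=1ms (window 0): ALLOW
  req#3 t=1ms (window 0): ALLOW
  req#4 t=6ms (window 0): DENY
  req#5 t=6ms (window 0): DENY
  req#6 t=8ms (window 0): DENY
  req#7 t=9ms (window 0): DENY
  req#8 t=11ms (window 1): ALLOW
  req#9 t=12ms (window 1): ALLOW
  req#10 t=12ms (window 1): ALLOW
  req#11 t=13ms (window 1): DENY
  req#12 t=13ms (window 1): DENY
  req#13 t=17ms (window 1): DENY
  req#14 t=22ms (window 2): ALLOW
  req#15 t=26ms (window 2): ALLOW
  req#16 t=29ms (window 2): ALLOW
  req#17 t=30ms (window 2): DENY
  req#18 t=33ms (window 3): ALLOW
  req#19 t=34ms (window 3): ALLOW
  req#20 t=37ms (window 3): ALLOW
  req#21 t=38ms (window 3): DENY
  req#22 t=38ms (window 3): DENY
  req#23 t=38ms (window 3): DENY
  req#24 t=44ms (window 4): ALLOW
  req#25 t=54ms (window 4): ALLOW

Allowed counts by window: 3 3 3 3 2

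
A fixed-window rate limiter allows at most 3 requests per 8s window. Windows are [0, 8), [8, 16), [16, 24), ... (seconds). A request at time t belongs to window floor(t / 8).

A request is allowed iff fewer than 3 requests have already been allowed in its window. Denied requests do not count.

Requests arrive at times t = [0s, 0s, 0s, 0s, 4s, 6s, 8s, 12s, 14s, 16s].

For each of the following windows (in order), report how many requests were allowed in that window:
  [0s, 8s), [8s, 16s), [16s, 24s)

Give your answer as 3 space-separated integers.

Answer: 3 3 1

Derivation:
Processing requests:
  req#1 t=0s (window 0): ALLOW
  req#2 t=0s (window 0): ALLOW
  req#3 t=0s (window 0): ALLOW
  req#4 t=0s (window 0): DENY
  req#5 t=4s (window 0): DENY
  req#6 t=6s (window 0): DENY
  req#7 t=8s (window 1): ALLOW
  req#8 t=12s (window 1): ALLOW
  req#9 t=14s (window 1): ALLOW
  req#10 t=16s (window 2): ALLOW

Allowed counts by window: 3 3 1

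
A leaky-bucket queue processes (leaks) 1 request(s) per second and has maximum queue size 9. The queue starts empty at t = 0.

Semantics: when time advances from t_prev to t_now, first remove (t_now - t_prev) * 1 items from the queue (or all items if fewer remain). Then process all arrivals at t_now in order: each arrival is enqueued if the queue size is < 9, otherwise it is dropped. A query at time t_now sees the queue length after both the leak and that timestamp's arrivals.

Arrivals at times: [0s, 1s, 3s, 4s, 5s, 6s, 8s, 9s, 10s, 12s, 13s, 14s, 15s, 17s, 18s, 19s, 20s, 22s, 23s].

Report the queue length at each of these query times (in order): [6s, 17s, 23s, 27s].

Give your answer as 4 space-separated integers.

Answer: 1 1 1 0

Derivation:
Queue lengths at query times:
  query t=6s: backlog = 1
  query t=17s: backlog = 1
  query t=23s: backlog = 1
  query t=27s: backlog = 0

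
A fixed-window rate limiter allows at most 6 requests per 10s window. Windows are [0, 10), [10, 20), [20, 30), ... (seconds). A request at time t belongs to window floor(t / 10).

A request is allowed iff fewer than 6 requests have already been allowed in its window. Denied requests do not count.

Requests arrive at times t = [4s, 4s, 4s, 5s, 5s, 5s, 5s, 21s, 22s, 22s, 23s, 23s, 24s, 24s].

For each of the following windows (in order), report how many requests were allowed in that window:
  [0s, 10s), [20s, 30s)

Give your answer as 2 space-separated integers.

Answer: 6 6

Derivation:
Processing requests:
  req#1 t=4s (window 0): ALLOW
  req#2 t=4s (window 0): ALLOW
  req#3 t=4s (window 0): ALLOW
  req#4 t=5s (window 0): ALLOW
  req#5 t=5s (window 0): ALLOW
  req#6 t=5s (window 0): ALLOW
  req#7 t=5s (window 0): DENY
  req#8 t=21s (window 2): ALLOW
  req#9 t=22s (window 2): ALLOW
  req#10 t=22s (window 2): ALLOW
  req#11 t=23s (window 2): ALLOW
  req#12 t=23s (window 2): ALLOW
  req#13 t=24s (window 2): ALLOW
  req#14 t=24s (window 2): DENY

Allowed counts by window: 6 6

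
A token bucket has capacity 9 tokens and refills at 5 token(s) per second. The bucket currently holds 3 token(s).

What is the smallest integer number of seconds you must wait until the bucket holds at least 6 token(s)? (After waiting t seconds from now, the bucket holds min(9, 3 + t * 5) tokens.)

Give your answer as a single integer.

Answer: 1

Derivation:
Need 3 + t * 5 >= 6, so t >= 3/5.
Smallest integer t = ceil(3/5) = 1.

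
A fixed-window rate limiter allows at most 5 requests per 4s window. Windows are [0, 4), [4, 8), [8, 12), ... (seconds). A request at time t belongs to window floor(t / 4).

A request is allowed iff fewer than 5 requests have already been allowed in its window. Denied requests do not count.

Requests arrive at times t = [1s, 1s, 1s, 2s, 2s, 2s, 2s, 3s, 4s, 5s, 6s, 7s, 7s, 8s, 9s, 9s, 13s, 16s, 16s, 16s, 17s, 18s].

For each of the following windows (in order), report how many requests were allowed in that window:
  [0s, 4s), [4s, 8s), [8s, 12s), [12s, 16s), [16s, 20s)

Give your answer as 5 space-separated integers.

Answer: 5 5 3 1 5

Derivation:
Processing requests:
  req#1 t=1s (window 0): ALLOW
  req#2 t=1s (window 0): ALLOW
  req#3 t=1s (window 0): ALLOW
  req#4 t=2s (window 0): ALLOW
  req#5 t=2s (window 0): ALLOW
  req#6 t=2s (window 0): DENY
  req#7 t=2s (window 0): DENY
  req#8 t=3s (window 0): DENY
  req#9 t=4s (window 1): ALLOW
  req#10 t=5s (window 1): ALLOW
  req#11 t=6s (window 1): ALLOW
  req#12 t=7s (window 1): ALLOW
  req#13 t=7s (window 1): ALLOW
  req#14 t=8s (window 2): ALLOW
  req#15 t=9s (window 2): ALLOW
  req#16 t=9s (window 2): ALLOW
  req#17 t=13s (window 3): ALLOW
  req#18 t=16s (window 4): ALLOW
  req#19 t=16s (window 4): ALLOW
  req#20 t=16s (window 4): ALLOW
  req#21 t=17s (window 4): ALLOW
  req#22 t=18s (window 4): ALLOW

Allowed counts by window: 5 5 3 1 5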